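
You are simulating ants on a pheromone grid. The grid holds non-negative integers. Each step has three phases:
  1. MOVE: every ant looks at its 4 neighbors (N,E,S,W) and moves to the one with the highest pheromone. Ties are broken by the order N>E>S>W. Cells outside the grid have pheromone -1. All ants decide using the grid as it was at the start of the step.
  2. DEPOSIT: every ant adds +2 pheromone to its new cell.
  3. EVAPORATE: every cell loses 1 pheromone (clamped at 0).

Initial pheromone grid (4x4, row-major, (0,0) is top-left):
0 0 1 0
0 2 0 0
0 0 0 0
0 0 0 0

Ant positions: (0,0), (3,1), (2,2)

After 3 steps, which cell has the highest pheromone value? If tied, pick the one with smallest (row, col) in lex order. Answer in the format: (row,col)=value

Step 1: ant0:(0,0)->E->(0,1) | ant1:(3,1)->N->(2,1) | ant2:(2,2)->N->(1,2)
  grid max=1 at (0,1)
Step 2: ant0:(0,1)->S->(1,1) | ant1:(2,1)->N->(1,1) | ant2:(1,2)->W->(1,1)
  grid max=6 at (1,1)
Step 3: ant0:(1,1)->N->(0,1) | ant1:(1,1)->N->(0,1) | ant2:(1,1)->N->(0,1)
  grid max=5 at (0,1)
Final grid:
  0 5 0 0
  0 5 0 0
  0 0 0 0
  0 0 0 0
Max pheromone 5 at (0,1)

Answer: (0,1)=5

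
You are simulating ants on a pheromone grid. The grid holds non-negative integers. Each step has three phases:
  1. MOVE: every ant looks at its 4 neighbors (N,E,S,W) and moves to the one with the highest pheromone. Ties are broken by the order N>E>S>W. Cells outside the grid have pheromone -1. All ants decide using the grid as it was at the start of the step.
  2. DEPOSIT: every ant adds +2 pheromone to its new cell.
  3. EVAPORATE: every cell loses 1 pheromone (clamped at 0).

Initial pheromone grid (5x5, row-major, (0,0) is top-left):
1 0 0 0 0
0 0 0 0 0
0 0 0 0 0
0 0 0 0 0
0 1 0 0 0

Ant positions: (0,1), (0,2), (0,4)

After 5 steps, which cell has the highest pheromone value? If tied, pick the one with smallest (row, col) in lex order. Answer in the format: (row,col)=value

Answer: (1,4)=5

Derivation:
Step 1: ant0:(0,1)->W->(0,0) | ant1:(0,2)->E->(0,3) | ant2:(0,4)->S->(1,4)
  grid max=2 at (0,0)
Step 2: ant0:(0,0)->E->(0,1) | ant1:(0,3)->E->(0,4) | ant2:(1,4)->N->(0,4)
  grid max=3 at (0,4)
Step 3: ant0:(0,1)->W->(0,0) | ant1:(0,4)->S->(1,4) | ant2:(0,4)->S->(1,4)
  grid max=3 at (1,4)
Step 4: ant0:(0,0)->E->(0,1) | ant1:(1,4)->N->(0,4) | ant2:(1,4)->N->(0,4)
  grid max=5 at (0,4)
Step 5: ant0:(0,1)->W->(0,0) | ant1:(0,4)->S->(1,4) | ant2:(0,4)->S->(1,4)
  grid max=5 at (1,4)
Final grid:
  2 0 0 0 4
  0 0 0 0 5
  0 0 0 0 0
  0 0 0 0 0
  0 0 0 0 0
Max pheromone 5 at (1,4)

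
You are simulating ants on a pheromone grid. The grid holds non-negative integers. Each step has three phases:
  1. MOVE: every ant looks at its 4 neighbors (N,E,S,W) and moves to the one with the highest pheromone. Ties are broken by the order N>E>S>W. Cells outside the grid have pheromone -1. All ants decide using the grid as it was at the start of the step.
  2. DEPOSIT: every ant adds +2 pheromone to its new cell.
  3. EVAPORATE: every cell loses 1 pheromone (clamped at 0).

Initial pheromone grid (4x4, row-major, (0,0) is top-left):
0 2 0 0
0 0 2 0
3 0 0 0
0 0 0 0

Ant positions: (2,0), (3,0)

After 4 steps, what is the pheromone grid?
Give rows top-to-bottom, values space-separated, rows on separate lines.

After step 1: ants at (1,0),(2,0)
  0 1 0 0
  1 0 1 0
  4 0 0 0
  0 0 0 0
After step 2: ants at (2,0),(1,0)
  0 0 0 0
  2 0 0 0
  5 0 0 0
  0 0 0 0
After step 3: ants at (1,0),(2,0)
  0 0 0 0
  3 0 0 0
  6 0 0 0
  0 0 0 0
After step 4: ants at (2,0),(1,0)
  0 0 0 0
  4 0 0 0
  7 0 0 0
  0 0 0 0

0 0 0 0
4 0 0 0
7 0 0 0
0 0 0 0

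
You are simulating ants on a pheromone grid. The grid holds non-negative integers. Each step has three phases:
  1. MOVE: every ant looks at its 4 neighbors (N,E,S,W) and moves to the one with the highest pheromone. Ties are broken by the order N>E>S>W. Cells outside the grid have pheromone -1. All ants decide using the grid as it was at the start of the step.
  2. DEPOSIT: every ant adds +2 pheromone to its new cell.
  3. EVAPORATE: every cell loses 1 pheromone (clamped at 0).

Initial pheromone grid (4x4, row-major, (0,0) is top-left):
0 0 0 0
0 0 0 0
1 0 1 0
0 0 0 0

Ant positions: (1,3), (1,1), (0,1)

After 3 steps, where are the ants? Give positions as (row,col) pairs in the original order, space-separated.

Step 1: ant0:(1,3)->N->(0,3) | ant1:(1,1)->N->(0,1) | ant2:(0,1)->E->(0,2)
  grid max=1 at (0,1)
Step 2: ant0:(0,3)->W->(0,2) | ant1:(0,1)->E->(0,2) | ant2:(0,2)->E->(0,3)
  grid max=4 at (0,2)
Step 3: ant0:(0,2)->E->(0,3) | ant1:(0,2)->E->(0,3) | ant2:(0,3)->W->(0,2)
  grid max=5 at (0,2)

(0,3) (0,3) (0,2)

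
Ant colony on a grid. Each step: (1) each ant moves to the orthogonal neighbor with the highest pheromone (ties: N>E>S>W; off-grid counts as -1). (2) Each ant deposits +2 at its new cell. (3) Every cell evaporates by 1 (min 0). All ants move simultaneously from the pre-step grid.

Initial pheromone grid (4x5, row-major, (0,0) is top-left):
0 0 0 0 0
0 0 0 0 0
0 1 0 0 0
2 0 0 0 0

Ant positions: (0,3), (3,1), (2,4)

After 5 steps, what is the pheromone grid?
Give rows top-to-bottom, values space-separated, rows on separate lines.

After step 1: ants at (0,4),(3,0),(1,4)
  0 0 0 0 1
  0 0 0 0 1
  0 0 0 0 0
  3 0 0 0 0
After step 2: ants at (1,4),(2,0),(0,4)
  0 0 0 0 2
  0 0 0 0 2
  1 0 0 0 0
  2 0 0 0 0
After step 3: ants at (0,4),(3,0),(1,4)
  0 0 0 0 3
  0 0 0 0 3
  0 0 0 0 0
  3 0 0 0 0
After step 4: ants at (1,4),(2,0),(0,4)
  0 0 0 0 4
  0 0 0 0 4
  1 0 0 0 0
  2 0 0 0 0
After step 5: ants at (0,4),(3,0),(1,4)
  0 0 0 0 5
  0 0 0 0 5
  0 0 0 0 0
  3 0 0 0 0

0 0 0 0 5
0 0 0 0 5
0 0 0 0 0
3 0 0 0 0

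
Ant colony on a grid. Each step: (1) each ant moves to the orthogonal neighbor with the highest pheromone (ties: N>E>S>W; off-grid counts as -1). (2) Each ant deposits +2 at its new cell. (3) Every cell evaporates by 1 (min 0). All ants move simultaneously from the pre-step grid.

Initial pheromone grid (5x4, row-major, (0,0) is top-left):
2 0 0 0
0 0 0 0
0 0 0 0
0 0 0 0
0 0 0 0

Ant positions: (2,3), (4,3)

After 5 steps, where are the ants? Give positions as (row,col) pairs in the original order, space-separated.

Step 1: ant0:(2,3)->N->(1,3) | ant1:(4,3)->N->(3,3)
  grid max=1 at (0,0)
Step 2: ant0:(1,3)->N->(0,3) | ant1:(3,3)->N->(2,3)
  grid max=1 at (0,3)
Step 3: ant0:(0,3)->S->(1,3) | ant1:(2,3)->N->(1,3)
  grid max=3 at (1,3)
Step 4: ant0:(1,3)->N->(0,3) | ant1:(1,3)->N->(0,3)
  grid max=3 at (0,3)
Step 5: ant0:(0,3)->S->(1,3) | ant1:(0,3)->S->(1,3)
  grid max=5 at (1,3)

(1,3) (1,3)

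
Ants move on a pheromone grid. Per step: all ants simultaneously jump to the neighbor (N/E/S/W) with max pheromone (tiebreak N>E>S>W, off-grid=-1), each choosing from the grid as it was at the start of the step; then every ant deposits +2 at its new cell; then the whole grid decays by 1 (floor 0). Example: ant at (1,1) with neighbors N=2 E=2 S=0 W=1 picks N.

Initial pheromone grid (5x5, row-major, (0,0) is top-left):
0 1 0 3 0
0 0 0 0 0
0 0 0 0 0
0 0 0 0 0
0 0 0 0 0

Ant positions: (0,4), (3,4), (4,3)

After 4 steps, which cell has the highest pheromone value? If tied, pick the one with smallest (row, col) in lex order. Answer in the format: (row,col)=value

Step 1: ant0:(0,4)->W->(0,3) | ant1:(3,4)->N->(2,4) | ant2:(4,3)->N->(3,3)
  grid max=4 at (0,3)
Step 2: ant0:(0,3)->E->(0,4) | ant1:(2,4)->N->(1,4) | ant2:(3,3)->N->(2,3)
  grid max=3 at (0,3)
Step 3: ant0:(0,4)->W->(0,3) | ant1:(1,4)->N->(0,4) | ant2:(2,3)->N->(1,3)
  grid max=4 at (0,3)
Step 4: ant0:(0,3)->E->(0,4) | ant1:(0,4)->W->(0,3) | ant2:(1,3)->N->(0,3)
  grid max=7 at (0,3)
Final grid:
  0 0 0 7 3
  0 0 0 0 0
  0 0 0 0 0
  0 0 0 0 0
  0 0 0 0 0
Max pheromone 7 at (0,3)

Answer: (0,3)=7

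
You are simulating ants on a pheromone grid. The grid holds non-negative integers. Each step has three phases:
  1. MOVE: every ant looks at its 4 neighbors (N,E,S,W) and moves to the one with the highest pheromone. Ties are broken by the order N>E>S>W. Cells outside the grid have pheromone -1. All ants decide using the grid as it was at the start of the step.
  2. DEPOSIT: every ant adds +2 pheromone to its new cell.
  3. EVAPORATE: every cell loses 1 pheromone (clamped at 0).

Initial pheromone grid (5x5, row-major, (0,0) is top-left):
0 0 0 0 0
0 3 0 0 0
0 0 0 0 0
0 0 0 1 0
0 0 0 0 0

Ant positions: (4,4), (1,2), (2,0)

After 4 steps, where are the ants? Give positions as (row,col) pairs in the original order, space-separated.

Step 1: ant0:(4,4)->N->(3,4) | ant1:(1,2)->W->(1,1) | ant2:(2,0)->N->(1,0)
  grid max=4 at (1,1)
Step 2: ant0:(3,4)->N->(2,4) | ant1:(1,1)->W->(1,0) | ant2:(1,0)->E->(1,1)
  grid max=5 at (1,1)
Step 3: ant0:(2,4)->N->(1,4) | ant1:(1,0)->E->(1,1) | ant2:(1,1)->W->(1,0)
  grid max=6 at (1,1)
Step 4: ant0:(1,4)->N->(0,4) | ant1:(1,1)->W->(1,0) | ant2:(1,0)->E->(1,1)
  grid max=7 at (1,1)

(0,4) (1,0) (1,1)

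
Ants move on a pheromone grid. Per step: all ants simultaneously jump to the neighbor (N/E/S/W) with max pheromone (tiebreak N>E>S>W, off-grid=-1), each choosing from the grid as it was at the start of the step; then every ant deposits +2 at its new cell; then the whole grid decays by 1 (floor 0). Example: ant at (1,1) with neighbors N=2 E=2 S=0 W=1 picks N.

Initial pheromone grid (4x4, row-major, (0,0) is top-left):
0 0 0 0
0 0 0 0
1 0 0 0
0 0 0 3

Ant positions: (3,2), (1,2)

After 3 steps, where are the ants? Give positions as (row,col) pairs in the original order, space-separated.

Step 1: ant0:(3,2)->E->(3,3) | ant1:(1,2)->N->(0,2)
  grid max=4 at (3,3)
Step 2: ant0:(3,3)->N->(2,3) | ant1:(0,2)->E->(0,3)
  grid max=3 at (3,3)
Step 3: ant0:(2,3)->S->(3,3) | ant1:(0,3)->S->(1,3)
  grid max=4 at (3,3)

(3,3) (1,3)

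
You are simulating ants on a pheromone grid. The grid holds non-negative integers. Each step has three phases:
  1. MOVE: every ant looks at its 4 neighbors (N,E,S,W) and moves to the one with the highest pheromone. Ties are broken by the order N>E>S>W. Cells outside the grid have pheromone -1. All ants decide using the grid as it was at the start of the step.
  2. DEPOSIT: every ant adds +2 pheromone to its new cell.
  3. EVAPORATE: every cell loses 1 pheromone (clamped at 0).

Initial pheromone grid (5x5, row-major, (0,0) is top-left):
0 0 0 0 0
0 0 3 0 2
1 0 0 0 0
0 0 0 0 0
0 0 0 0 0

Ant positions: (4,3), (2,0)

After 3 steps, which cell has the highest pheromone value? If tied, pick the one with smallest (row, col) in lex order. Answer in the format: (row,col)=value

Step 1: ant0:(4,3)->N->(3,3) | ant1:(2,0)->N->(1,0)
  grid max=2 at (1,2)
Step 2: ant0:(3,3)->N->(2,3) | ant1:(1,0)->N->(0,0)
  grid max=1 at (0,0)
Step 3: ant0:(2,3)->N->(1,3) | ant1:(0,0)->E->(0,1)
  grid max=1 at (0,1)
Final grid:
  0 1 0 0 0
  0 0 0 1 0
  0 0 0 0 0
  0 0 0 0 0
  0 0 0 0 0
Max pheromone 1 at (0,1)

Answer: (0,1)=1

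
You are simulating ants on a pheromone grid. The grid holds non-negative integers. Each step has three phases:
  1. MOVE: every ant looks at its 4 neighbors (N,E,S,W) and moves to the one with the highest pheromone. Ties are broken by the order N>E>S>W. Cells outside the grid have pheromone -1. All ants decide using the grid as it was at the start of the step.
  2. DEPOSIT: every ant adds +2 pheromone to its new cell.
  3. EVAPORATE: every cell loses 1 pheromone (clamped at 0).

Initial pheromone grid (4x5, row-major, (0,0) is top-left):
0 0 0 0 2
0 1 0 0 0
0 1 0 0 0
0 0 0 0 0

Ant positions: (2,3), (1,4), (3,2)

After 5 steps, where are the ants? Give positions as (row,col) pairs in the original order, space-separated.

Step 1: ant0:(2,3)->N->(1,3) | ant1:(1,4)->N->(0,4) | ant2:(3,2)->N->(2,2)
  grid max=3 at (0,4)
Step 2: ant0:(1,3)->N->(0,3) | ant1:(0,4)->S->(1,4) | ant2:(2,2)->N->(1,2)
  grid max=2 at (0,4)
Step 3: ant0:(0,3)->E->(0,4) | ant1:(1,4)->N->(0,4) | ant2:(1,2)->N->(0,2)
  grid max=5 at (0,4)
Step 4: ant0:(0,4)->S->(1,4) | ant1:(0,4)->S->(1,4) | ant2:(0,2)->E->(0,3)
  grid max=4 at (0,4)
Step 5: ant0:(1,4)->N->(0,4) | ant1:(1,4)->N->(0,4) | ant2:(0,3)->E->(0,4)
  grid max=9 at (0,4)

(0,4) (0,4) (0,4)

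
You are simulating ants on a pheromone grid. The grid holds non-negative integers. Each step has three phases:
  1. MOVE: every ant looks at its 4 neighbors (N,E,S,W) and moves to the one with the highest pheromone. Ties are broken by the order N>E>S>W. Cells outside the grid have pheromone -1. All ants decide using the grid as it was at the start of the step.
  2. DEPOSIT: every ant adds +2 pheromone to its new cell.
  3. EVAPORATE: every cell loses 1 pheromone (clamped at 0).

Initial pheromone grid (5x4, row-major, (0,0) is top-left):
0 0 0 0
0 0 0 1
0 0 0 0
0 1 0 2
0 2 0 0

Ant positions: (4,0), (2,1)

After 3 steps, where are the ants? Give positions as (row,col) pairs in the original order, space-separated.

Step 1: ant0:(4,0)->E->(4,1) | ant1:(2,1)->S->(3,1)
  grid max=3 at (4,1)
Step 2: ant0:(4,1)->N->(3,1) | ant1:(3,1)->S->(4,1)
  grid max=4 at (4,1)
Step 3: ant0:(3,1)->S->(4,1) | ant1:(4,1)->N->(3,1)
  grid max=5 at (4,1)

(4,1) (3,1)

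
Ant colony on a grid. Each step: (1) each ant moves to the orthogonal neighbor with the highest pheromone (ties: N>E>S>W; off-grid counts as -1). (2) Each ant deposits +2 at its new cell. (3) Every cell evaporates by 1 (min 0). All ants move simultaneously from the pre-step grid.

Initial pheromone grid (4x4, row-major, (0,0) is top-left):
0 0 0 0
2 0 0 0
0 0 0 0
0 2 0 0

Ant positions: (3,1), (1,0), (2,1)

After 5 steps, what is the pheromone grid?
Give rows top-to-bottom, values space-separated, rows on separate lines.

After step 1: ants at (2,1),(0,0),(3,1)
  1 0 0 0
  1 0 0 0
  0 1 0 0
  0 3 0 0
After step 2: ants at (3,1),(1,0),(2,1)
  0 0 0 0
  2 0 0 0
  0 2 0 0
  0 4 0 0
After step 3: ants at (2,1),(0,0),(3,1)
  1 0 0 0
  1 0 0 0
  0 3 0 0
  0 5 0 0
After step 4: ants at (3,1),(1,0),(2,1)
  0 0 0 0
  2 0 0 0
  0 4 0 0
  0 6 0 0
After step 5: ants at (2,1),(0,0),(3,1)
  1 0 0 0
  1 0 0 0
  0 5 0 0
  0 7 0 0

1 0 0 0
1 0 0 0
0 5 0 0
0 7 0 0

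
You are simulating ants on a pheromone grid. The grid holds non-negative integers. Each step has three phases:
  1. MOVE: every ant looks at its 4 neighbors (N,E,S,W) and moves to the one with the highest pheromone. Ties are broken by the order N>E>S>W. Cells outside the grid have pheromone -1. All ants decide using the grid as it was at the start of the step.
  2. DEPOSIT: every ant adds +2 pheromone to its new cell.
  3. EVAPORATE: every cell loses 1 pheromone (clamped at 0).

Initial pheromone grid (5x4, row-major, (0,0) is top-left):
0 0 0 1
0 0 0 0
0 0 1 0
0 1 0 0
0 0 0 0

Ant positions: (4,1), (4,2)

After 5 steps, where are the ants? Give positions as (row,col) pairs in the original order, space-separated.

Step 1: ant0:(4,1)->N->(3,1) | ant1:(4,2)->N->(3,2)
  grid max=2 at (3,1)
Step 2: ant0:(3,1)->E->(3,2) | ant1:(3,2)->W->(3,1)
  grid max=3 at (3,1)
Step 3: ant0:(3,2)->W->(3,1) | ant1:(3,1)->E->(3,2)
  grid max=4 at (3,1)
Step 4: ant0:(3,1)->E->(3,2) | ant1:(3,2)->W->(3,1)
  grid max=5 at (3,1)
Step 5: ant0:(3,2)->W->(3,1) | ant1:(3,1)->E->(3,2)
  grid max=6 at (3,1)

(3,1) (3,2)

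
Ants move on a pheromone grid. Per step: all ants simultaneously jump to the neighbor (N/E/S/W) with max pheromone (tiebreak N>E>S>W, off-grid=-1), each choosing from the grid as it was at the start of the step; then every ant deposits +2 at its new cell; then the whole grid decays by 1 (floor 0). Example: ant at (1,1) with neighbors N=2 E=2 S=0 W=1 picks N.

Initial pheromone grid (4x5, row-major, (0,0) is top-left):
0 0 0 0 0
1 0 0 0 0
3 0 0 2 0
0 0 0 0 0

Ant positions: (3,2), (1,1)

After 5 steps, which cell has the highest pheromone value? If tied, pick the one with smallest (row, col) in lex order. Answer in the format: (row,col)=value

Step 1: ant0:(3,2)->N->(2,2) | ant1:(1,1)->W->(1,0)
  grid max=2 at (1,0)
Step 2: ant0:(2,2)->E->(2,3) | ant1:(1,0)->S->(2,0)
  grid max=3 at (2,0)
Step 3: ant0:(2,3)->N->(1,3) | ant1:(2,0)->N->(1,0)
  grid max=2 at (1,0)
Step 4: ant0:(1,3)->S->(2,3) | ant1:(1,0)->S->(2,0)
  grid max=3 at (2,0)
Step 5: ant0:(2,3)->N->(1,3) | ant1:(2,0)->N->(1,0)
  grid max=2 at (1,0)
Final grid:
  0 0 0 0 0
  2 0 0 1 0
  2 0 0 1 0
  0 0 0 0 0
Max pheromone 2 at (1,0)

Answer: (1,0)=2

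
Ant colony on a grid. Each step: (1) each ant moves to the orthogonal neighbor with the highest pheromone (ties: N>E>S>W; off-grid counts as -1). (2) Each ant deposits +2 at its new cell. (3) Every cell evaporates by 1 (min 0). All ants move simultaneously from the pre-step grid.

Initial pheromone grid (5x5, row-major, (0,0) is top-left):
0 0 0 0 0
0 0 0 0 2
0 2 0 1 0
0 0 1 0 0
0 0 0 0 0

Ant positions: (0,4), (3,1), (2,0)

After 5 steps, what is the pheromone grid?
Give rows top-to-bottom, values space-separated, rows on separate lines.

After step 1: ants at (1,4),(2,1),(2,1)
  0 0 0 0 0
  0 0 0 0 3
  0 5 0 0 0
  0 0 0 0 0
  0 0 0 0 0
After step 2: ants at (0,4),(1,1),(1,1)
  0 0 0 0 1
  0 3 0 0 2
  0 4 0 0 0
  0 0 0 0 0
  0 0 0 0 0
After step 3: ants at (1,4),(2,1),(2,1)
  0 0 0 0 0
  0 2 0 0 3
  0 7 0 0 0
  0 0 0 0 0
  0 0 0 0 0
After step 4: ants at (0,4),(1,1),(1,1)
  0 0 0 0 1
  0 5 0 0 2
  0 6 0 0 0
  0 0 0 0 0
  0 0 0 0 0
After step 5: ants at (1,4),(2,1),(2,1)
  0 0 0 0 0
  0 4 0 0 3
  0 9 0 0 0
  0 0 0 0 0
  0 0 0 0 0

0 0 0 0 0
0 4 0 0 3
0 9 0 0 0
0 0 0 0 0
0 0 0 0 0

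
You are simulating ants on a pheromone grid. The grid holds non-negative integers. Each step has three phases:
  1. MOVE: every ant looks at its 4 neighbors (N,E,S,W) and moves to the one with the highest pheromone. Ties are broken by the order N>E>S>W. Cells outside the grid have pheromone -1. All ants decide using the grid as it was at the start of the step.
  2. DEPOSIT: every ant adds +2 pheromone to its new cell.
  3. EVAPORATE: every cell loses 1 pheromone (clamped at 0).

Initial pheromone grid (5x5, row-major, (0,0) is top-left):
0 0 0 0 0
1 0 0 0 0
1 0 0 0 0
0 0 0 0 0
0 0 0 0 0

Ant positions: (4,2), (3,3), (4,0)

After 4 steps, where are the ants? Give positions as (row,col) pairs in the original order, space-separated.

Step 1: ant0:(4,2)->N->(3,2) | ant1:(3,3)->N->(2,3) | ant2:(4,0)->N->(3,0)
  grid max=1 at (2,3)
Step 2: ant0:(3,2)->N->(2,2) | ant1:(2,3)->N->(1,3) | ant2:(3,0)->N->(2,0)
  grid max=1 at (1,3)
Step 3: ant0:(2,2)->N->(1,2) | ant1:(1,3)->N->(0,3) | ant2:(2,0)->N->(1,0)
  grid max=1 at (0,3)
Step 4: ant0:(1,2)->N->(0,2) | ant1:(0,3)->E->(0,4) | ant2:(1,0)->N->(0,0)
  grid max=1 at (0,0)

(0,2) (0,4) (0,0)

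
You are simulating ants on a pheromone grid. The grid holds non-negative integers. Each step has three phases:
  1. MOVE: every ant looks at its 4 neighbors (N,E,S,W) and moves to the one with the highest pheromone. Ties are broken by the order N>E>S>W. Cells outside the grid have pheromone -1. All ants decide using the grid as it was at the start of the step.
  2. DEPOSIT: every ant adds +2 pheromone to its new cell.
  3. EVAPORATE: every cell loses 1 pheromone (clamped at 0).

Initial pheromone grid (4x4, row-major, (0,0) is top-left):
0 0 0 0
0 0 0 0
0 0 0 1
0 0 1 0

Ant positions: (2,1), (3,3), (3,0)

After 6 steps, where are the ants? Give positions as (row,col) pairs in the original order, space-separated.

Step 1: ant0:(2,1)->N->(1,1) | ant1:(3,3)->N->(2,3) | ant2:(3,0)->N->(2,0)
  grid max=2 at (2,3)
Step 2: ant0:(1,1)->N->(0,1) | ant1:(2,3)->N->(1,3) | ant2:(2,0)->N->(1,0)
  grid max=1 at (0,1)
Step 3: ant0:(0,1)->E->(0,2) | ant1:(1,3)->S->(2,3) | ant2:(1,0)->N->(0,0)
  grid max=2 at (2,3)
Step 4: ant0:(0,2)->E->(0,3) | ant1:(2,3)->N->(1,3) | ant2:(0,0)->E->(0,1)
  grid max=1 at (0,1)
Step 5: ant0:(0,3)->S->(1,3) | ant1:(1,3)->N->(0,3) | ant2:(0,1)->E->(0,2)
  grid max=2 at (0,3)
Step 6: ant0:(1,3)->N->(0,3) | ant1:(0,3)->S->(1,3) | ant2:(0,2)->E->(0,3)
  grid max=5 at (0,3)

(0,3) (1,3) (0,3)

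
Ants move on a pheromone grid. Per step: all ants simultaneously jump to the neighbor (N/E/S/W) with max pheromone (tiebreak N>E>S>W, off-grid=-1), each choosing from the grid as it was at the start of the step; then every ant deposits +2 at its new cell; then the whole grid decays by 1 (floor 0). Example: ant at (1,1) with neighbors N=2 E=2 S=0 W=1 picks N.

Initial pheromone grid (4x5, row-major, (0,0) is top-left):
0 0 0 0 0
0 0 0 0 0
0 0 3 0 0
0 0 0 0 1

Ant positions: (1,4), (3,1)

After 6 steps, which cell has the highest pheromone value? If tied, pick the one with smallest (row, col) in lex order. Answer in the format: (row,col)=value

Step 1: ant0:(1,4)->N->(0,4) | ant1:(3,1)->N->(2,1)
  grid max=2 at (2,2)
Step 2: ant0:(0,4)->S->(1,4) | ant1:(2,1)->E->(2,2)
  grid max=3 at (2,2)
Step 3: ant0:(1,4)->N->(0,4) | ant1:(2,2)->N->(1,2)
  grid max=2 at (2,2)
Step 4: ant0:(0,4)->S->(1,4) | ant1:(1,2)->S->(2,2)
  grid max=3 at (2,2)
Step 5: ant0:(1,4)->N->(0,4) | ant1:(2,2)->N->(1,2)
  grid max=2 at (2,2)
Step 6: ant0:(0,4)->S->(1,4) | ant1:(1,2)->S->(2,2)
  grid max=3 at (2,2)
Final grid:
  0 0 0 0 0
  0 0 0 0 1
  0 0 3 0 0
  0 0 0 0 0
Max pheromone 3 at (2,2)

Answer: (2,2)=3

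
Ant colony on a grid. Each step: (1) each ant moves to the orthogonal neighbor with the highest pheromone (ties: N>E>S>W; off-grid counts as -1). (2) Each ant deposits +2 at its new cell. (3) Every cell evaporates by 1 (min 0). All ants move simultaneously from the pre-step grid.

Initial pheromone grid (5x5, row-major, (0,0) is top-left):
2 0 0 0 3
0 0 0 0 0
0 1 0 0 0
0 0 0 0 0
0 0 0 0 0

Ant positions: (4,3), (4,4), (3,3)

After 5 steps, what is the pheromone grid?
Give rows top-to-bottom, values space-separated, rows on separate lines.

After step 1: ants at (3,3),(3,4),(2,3)
  1 0 0 0 2
  0 0 0 0 0
  0 0 0 1 0
  0 0 0 1 1
  0 0 0 0 0
After step 2: ants at (2,3),(3,3),(3,3)
  0 0 0 0 1
  0 0 0 0 0
  0 0 0 2 0
  0 0 0 4 0
  0 0 0 0 0
After step 3: ants at (3,3),(2,3),(2,3)
  0 0 0 0 0
  0 0 0 0 0
  0 0 0 5 0
  0 0 0 5 0
  0 0 0 0 0
After step 4: ants at (2,3),(3,3),(3,3)
  0 0 0 0 0
  0 0 0 0 0
  0 0 0 6 0
  0 0 0 8 0
  0 0 0 0 0
After step 5: ants at (3,3),(2,3),(2,3)
  0 0 0 0 0
  0 0 0 0 0
  0 0 0 9 0
  0 0 0 9 0
  0 0 0 0 0

0 0 0 0 0
0 0 0 0 0
0 0 0 9 0
0 0 0 9 0
0 0 0 0 0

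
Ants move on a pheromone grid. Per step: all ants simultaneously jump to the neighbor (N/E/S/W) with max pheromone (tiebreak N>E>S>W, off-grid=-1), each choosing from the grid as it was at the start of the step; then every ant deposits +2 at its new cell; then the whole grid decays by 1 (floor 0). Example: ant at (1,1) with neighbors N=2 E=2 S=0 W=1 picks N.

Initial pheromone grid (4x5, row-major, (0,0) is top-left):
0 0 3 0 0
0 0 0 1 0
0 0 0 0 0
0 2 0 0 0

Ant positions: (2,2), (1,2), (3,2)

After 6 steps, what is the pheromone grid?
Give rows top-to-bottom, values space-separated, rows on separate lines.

After step 1: ants at (1,2),(0,2),(3,1)
  0 0 4 0 0
  0 0 1 0 0
  0 0 0 0 0
  0 3 0 0 0
After step 2: ants at (0,2),(1,2),(2,1)
  0 0 5 0 0
  0 0 2 0 0
  0 1 0 0 0
  0 2 0 0 0
After step 3: ants at (1,2),(0,2),(3,1)
  0 0 6 0 0
  0 0 3 0 0
  0 0 0 0 0
  0 3 0 0 0
After step 4: ants at (0,2),(1,2),(2,1)
  0 0 7 0 0
  0 0 4 0 0
  0 1 0 0 0
  0 2 0 0 0
After step 5: ants at (1,2),(0,2),(3,1)
  0 0 8 0 0
  0 0 5 0 0
  0 0 0 0 0
  0 3 0 0 0
After step 6: ants at (0,2),(1,2),(2,1)
  0 0 9 0 0
  0 0 6 0 0
  0 1 0 0 0
  0 2 0 0 0

0 0 9 0 0
0 0 6 0 0
0 1 0 0 0
0 2 0 0 0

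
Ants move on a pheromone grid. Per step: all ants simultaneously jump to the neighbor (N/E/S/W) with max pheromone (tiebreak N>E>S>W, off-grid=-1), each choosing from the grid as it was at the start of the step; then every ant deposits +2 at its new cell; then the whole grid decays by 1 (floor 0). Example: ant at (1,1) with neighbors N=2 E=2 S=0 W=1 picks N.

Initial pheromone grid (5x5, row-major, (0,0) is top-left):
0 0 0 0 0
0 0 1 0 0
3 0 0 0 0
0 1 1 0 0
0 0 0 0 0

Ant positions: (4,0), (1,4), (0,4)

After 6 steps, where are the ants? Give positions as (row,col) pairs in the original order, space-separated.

Step 1: ant0:(4,0)->N->(3,0) | ant1:(1,4)->N->(0,4) | ant2:(0,4)->S->(1,4)
  grid max=2 at (2,0)
Step 2: ant0:(3,0)->N->(2,0) | ant1:(0,4)->S->(1,4) | ant2:(1,4)->N->(0,4)
  grid max=3 at (2,0)
Step 3: ant0:(2,0)->N->(1,0) | ant1:(1,4)->N->(0,4) | ant2:(0,4)->S->(1,4)
  grid max=3 at (0,4)
Step 4: ant0:(1,0)->S->(2,0) | ant1:(0,4)->S->(1,4) | ant2:(1,4)->N->(0,4)
  grid max=4 at (0,4)
Step 5: ant0:(2,0)->N->(1,0) | ant1:(1,4)->N->(0,4) | ant2:(0,4)->S->(1,4)
  grid max=5 at (0,4)
Step 6: ant0:(1,0)->S->(2,0) | ant1:(0,4)->S->(1,4) | ant2:(1,4)->N->(0,4)
  grid max=6 at (0,4)

(2,0) (1,4) (0,4)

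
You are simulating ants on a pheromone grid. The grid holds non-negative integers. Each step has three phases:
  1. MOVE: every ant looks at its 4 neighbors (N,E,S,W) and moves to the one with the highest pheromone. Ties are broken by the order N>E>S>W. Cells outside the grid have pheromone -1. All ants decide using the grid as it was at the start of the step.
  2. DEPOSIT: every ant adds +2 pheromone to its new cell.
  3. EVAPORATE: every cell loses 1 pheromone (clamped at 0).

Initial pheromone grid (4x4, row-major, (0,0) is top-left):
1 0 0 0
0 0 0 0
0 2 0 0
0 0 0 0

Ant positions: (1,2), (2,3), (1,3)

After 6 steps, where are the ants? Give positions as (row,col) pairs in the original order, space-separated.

Step 1: ant0:(1,2)->N->(0,2) | ant1:(2,3)->N->(1,3) | ant2:(1,3)->N->(0,3)
  grid max=1 at (0,2)
Step 2: ant0:(0,2)->E->(0,3) | ant1:(1,3)->N->(0,3) | ant2:(0,3)->S->(1,3)
  grid max=4 at (0,3)
Step 3: ant0:(0,3)->S->(1,3) | ant1:(0,3)->S->(1,3) | ant2:(1,3)->N->(0,3)
  grid max=5 at (0,3)
Step 4: ant0:(1,3)->N->(0,3) | ant1:(1,3)->N->(0,3) | ant2:(0,3)->S->(1,3)
  grid max=8 at (0,3)
Step 5: ant0:(0,3)->S->(1,3) | ant1:(0,3)->S->(1,3) | ant2:(1,3)->N->(0,3)
  grid max=9 at (0,3)
Step 6: ant0:(1,3)->N->(0,3) | ant1:(1,3)->N->(0,3) | ant2:(0,3)->S->(1,3)
  grid max=12 at (0,3)

(0,3) (0,3) (1,3)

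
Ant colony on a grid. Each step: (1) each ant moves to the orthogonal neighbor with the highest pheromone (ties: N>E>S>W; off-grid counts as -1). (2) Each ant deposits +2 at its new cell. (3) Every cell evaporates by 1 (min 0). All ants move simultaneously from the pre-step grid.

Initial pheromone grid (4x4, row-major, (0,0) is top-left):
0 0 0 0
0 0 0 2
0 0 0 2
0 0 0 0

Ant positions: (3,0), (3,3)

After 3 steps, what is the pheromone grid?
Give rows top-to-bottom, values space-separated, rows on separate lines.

After step 1: ants at (2,0),(2,3)
  0 0 0 0
  0 0 0 1
  1 0 0 3
  0 0 0 0
After step 2: ants at (1,0),(1,3)
  0 0 0 0
  1 0 0 2
  0 0 0 2
  0 0 0 0
After step 3: ants at (0,0),(2,3)
  1 0 0 0
  0 0 0 1
  0 0 0 3
  0 0 0 0

1 0 0 0
0 0 0 1
0 0 0 3
0 0 0 0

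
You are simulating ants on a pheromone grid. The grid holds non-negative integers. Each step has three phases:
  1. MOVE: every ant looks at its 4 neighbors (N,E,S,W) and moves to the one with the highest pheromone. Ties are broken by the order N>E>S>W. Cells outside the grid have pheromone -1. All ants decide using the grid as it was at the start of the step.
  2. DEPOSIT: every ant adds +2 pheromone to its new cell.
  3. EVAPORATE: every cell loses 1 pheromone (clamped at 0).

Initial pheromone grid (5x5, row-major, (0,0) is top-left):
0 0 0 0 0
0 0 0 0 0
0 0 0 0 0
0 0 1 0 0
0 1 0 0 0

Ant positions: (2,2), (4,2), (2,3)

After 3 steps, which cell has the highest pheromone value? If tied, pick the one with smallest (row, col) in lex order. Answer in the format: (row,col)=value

Step 1: ant0:(2,2)->S->(3,2) | ant1:(4,2)->N->(3,2) | ant2:(2,3)->N->(1,3)
  grid max=4 at (3,2)
Step 2: ant0:(3,2)->N->(2,2) | ant1:(3,2)->N->(2,2) | ant2:(1,3)->N->(0,3)
  grid max=3 at (2,2)
Step 3: ant0:(2,2)->S->(3,2) | ant1:(2,2)->S->(3,2) | ant2:(0,3)->E->(0,4)
  grid max=6 at (3,2)
Final grid:
  0 0 0 0 1
  0 0 0 0 0
  0 0 2 0 0
  0 0 6 0 0
  0 0 0 0 0
Max pheromone 6 at (3,2)

Answer: (3,2)=6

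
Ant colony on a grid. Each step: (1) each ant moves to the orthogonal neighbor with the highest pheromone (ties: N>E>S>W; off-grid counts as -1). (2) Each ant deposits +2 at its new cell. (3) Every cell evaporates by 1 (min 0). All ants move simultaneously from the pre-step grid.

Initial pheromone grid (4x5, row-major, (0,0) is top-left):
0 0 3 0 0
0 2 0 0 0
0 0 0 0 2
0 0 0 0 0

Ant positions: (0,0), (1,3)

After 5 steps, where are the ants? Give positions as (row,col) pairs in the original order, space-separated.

Step 1: ant0:(0,0)->E->(0,1) | ant1:(1,3)->N->(0,3)
  grid max=2 at (0,2)
Step 2: ant0:(0,1)->E->(0,2) | ant1:(0,3)->W->(0,2)
  grid max=5 at (0,2)
Step 3: ant0:(0,2)->E->(0,3) | ant1:(0,2)->E->(0,3)
  grid max=4 at (0,2)
Step 4: ant0:(0,3)->W->(0,2) | ant1:(0,3)->W->(0,2)
  grid max=7 at (0,2)
Step 5: ant0:(0,2)->E->(0,3) | ant1:(0,2)->E->(0,3)
  grid max=6 at (0,2)

(0,3) (0,3)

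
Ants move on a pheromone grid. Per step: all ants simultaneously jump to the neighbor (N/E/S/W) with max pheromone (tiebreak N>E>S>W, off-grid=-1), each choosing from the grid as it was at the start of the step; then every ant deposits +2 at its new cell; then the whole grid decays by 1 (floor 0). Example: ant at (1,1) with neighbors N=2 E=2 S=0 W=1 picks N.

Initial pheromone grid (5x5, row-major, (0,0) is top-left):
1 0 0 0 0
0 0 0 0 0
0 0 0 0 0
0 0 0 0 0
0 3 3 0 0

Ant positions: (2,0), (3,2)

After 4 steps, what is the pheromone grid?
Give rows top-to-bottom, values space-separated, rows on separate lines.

After step 1: ants at (1,0),(4,2)
  0 0 0 0 0
  1 0 0 0 0
  0 0 0 0 0
  0 0 0 0 0
  0 2 4 0 0
After step 2: ants at (0,0),(4,1)
  1 0 0 0 0
  0 0 0 0 0
  0 0 0 0 0
  0 0 0 0 0
  0 3 3 0 0
After step 3: ants at (0,1),(4,2)
  0 1 0 0 0
  0 0 0 0 0
  0 0 0 0 0
  0 0 0 0 0
  0 2 4 0 0
After step 4: ants at (0,2),(4,1)
  0 0 1 0 0
  0 0 0 0 0
  0 0 0 0 0
  0 0 0 0 0
  0 3 3 0 0

0 0 1 0 0
0 0 0 0 0
0 0 0 0 0
0 0 0 0 0
0 3 3 0 0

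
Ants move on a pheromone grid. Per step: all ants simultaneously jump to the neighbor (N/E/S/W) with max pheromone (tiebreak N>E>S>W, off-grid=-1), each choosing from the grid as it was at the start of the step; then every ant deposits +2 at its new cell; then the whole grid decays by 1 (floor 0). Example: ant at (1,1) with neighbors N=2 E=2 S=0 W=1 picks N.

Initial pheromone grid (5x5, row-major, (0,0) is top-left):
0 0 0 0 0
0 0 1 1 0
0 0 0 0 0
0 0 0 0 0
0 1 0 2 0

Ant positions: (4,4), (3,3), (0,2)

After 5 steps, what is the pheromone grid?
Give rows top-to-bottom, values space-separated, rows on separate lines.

After step 1: ants at (4,3),(4,3),(1,2)
  0 0 0 0 0
  0 0 2 0 0
  0 0 0 0 0
  0 0 0 0 0
  0 0 0 5 0
After step 2: ants at (3,3),(3,3),(0,2)
  0 0 1 0 0
  0 0 1 0 0
  0 0 0 0 0
  0 0 0 3 0
  0 0 0 4 0
After step 3: ants at (4,3),(4,3),(1,2)
  0 0 0 0 0
  0 0 2 0 0
  0 0 0 0 0
  0 0 0 2 0
  0 0 0 7 0
After step 4: ants at (3,3),(3,3),(0,2)
  0 0 1 0 0
  0 0 1 0 0
  0 0 0 0 0
  0 0 0 5 0
  0 0 0 6 0
After step 5: ants at (4,3),(4,3),(1,2)
  0 0 0 0 0
  0 0 2 0 0
  0 0 0 0 0
  0 0 0 4 0
  0 0 0 9 0

0 0 0 0 0
0 0 2 0 0
0 0 0 0 0
0 0 0 4 0
0 0 0 9 0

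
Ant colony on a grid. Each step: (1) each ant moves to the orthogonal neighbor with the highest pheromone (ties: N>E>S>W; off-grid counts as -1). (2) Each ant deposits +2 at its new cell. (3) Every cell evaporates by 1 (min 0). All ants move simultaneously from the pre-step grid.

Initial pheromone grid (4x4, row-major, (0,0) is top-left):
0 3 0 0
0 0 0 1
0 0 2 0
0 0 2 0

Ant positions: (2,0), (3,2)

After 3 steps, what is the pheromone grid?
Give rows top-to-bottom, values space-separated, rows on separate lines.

After step 1: ants at (1,0),(2,2)
  0 2 0 0
  1 0 0 0
  0 0 3 0
  0 0 1 0
After step 2: ants at (0,0),(3,2)
  1 1 0 0
  0 0 0 0
  0 0 2 0
  0 0 2 0
After step 3: ants at (0,1),(2,2)
  0 2 0 0
  0 0 0 0
  0 0 3 0
  0 0 1 0

0 2 0 0
0 0 0 0
0 0 3 0
0 0 1 0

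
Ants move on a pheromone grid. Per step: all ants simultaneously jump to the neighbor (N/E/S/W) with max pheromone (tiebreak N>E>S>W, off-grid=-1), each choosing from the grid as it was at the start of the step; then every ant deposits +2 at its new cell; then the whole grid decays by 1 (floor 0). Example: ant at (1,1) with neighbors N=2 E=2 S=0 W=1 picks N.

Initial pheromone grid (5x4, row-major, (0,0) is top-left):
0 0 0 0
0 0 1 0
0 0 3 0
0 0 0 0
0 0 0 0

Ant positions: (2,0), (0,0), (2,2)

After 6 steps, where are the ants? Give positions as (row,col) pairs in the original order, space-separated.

Step 1: ant0:(2,0)->N->(1,0) | ant1:(0,0)->E->(0,1) | ant2:(2,2)->N->(1,2)
  grid max=2 at (1,2)
Step 2: ant0:(1,0)->N->(0,0) | ant1:(0,1)->E->(0,2) | ant2:(1,2)->S->(2,2)
  grid max=3 at (2,2)
Step 3: ant0:(0,0)->E->(0,1) | ant1:(0,2)->S->(1,2) | ant2:(2,2)->N->(1,2)
  grid max=4 at (1,2)
Step 4: ant0:(0,1)->E->(0,2) | ant1:(1,2)->S->(2,2) | ant2:(1,2)->S->(2,2)
  grid max=5 at (2,2)
Step 5: ant0:(0,2)->S->(1,2) | ant1:(2,2)->N->(1,2) | ant2:(2,2)->N->(1,2)
  grid max=8 at (1,2)
Step 6: ant0:(1,2)->S->(2,2) | ant1:(1,2)->S->(2,2) | ant2:(1,2)->S->(2,2)
  grid max=9 at (2,2)

(2,2) (2,2) (2,2)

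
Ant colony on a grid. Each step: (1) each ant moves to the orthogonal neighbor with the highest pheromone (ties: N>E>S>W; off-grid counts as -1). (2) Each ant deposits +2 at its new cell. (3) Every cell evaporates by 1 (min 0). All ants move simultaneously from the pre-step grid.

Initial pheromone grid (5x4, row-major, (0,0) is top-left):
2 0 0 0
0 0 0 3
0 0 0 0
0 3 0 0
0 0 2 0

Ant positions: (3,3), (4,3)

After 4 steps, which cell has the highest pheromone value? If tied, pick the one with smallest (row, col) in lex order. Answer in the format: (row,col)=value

Answer: (1,3)=3

Derivation:
Step 1: ant0:(3,3)->N->(2,3) | ant1:(4,3)->W->(4,2)
  grid max=3 at (4,2)
Step 2: ant0:(2,3)->N->(1,3) | ant1:(4,2)->N->(3,2)
  grid max=3 at (1,3)
Step 3: ant0:(1,3)->N->(0,3) | ant1:(3,2)->S->(4,2)
  grid max=3 at (4,2)
Step 4: ant0:(0,3)->S->(1,3) | ant1:(4,2)->N->(3,2)
  grid max=3 at (1,3)
Final grid:
  0 0 0 0
  0 0 0 3
  0 0 0 0
  0 0 1 0
  0 0 2 0
Max pheromone 3 at (1,3)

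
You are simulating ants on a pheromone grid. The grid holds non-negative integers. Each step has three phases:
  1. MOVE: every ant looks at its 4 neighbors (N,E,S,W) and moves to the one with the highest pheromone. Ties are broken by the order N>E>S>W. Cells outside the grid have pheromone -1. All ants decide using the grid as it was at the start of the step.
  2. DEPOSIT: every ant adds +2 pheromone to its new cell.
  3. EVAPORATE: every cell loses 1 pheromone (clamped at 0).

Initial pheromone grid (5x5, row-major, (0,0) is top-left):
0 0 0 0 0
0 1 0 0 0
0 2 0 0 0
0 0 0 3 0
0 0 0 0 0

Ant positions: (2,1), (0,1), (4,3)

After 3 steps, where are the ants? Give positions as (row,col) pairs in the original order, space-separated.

Step 1: ant0:(2,1)->N->(1,1) | ant1:(0,1)->S->(1,1) | ant2:(4,3)->N->(3,3)
  grid max=4 at (1,1)
Step 2: ant0:(1,1)->S->(2,1) | ant1:(1,1)->S->(2,1) | ant2:(3,3)->N->(2,3)
  grid max=4 at (2,1)
Step 3: ant0:(2,1)->N->(1,1) | ant1:(2,1)->N->(1,1) | ant2:(2,3)->S->(3,3)
  grid max=6 at (1,1)

(1,1) (1,1) (3,3)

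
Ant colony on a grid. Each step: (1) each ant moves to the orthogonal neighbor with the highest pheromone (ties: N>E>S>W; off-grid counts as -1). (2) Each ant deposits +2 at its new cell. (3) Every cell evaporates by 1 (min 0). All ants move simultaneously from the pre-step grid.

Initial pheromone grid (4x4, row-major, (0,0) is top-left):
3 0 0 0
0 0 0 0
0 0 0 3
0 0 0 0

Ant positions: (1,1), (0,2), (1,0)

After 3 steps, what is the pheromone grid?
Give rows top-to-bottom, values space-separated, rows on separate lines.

After step 1: ants at (0,1),(0,3),(0,0)
  4 1 0 1
  0 0 0 0
  0 0 0 2
  0 0 0 0
After step 2: ants at (0,0),(1,3),(0,1)
  5 2 0 0
  0 0 0 1
  0 0 0 1
  0 0 0 0
After step 3: ants at (0,1),(2,3),(0,0)
  6 3 0 0
  0 0 0 0
  0 0 0 2
  0 0 0 0

6 3 0 0
0 0 0 0
0 0 0 2
0 0 0 0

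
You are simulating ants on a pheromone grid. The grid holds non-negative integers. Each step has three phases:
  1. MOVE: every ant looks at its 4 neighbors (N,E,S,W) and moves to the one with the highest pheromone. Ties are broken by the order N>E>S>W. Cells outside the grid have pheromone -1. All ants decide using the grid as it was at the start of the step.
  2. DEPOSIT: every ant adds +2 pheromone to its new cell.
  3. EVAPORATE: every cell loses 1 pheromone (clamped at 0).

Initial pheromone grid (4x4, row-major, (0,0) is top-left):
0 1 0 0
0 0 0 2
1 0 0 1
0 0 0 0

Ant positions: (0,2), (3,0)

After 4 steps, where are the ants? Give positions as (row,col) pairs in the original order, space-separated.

Step 1: ant0:(0,2)->W->(0,1) | ant1:(3,0)->N->(2,0)
  grid max=2 at (0,1)
Step 2: ant0:(0,1)->E->(0,2) | ant1:(2,0)->N->(1,0)
  grid max=1 at (0,1)
Step 3: ant0:(0,2)->W->(0,1) | ant1:(1,0)->S->(2,0)
  grid max=2 at (0,1)
Step 4: ant0:(0,1)->E->(0,2) | ant1:(2,0)->N->(1,0)
  grid max=1 at (0,1)

(0,2) (1,0)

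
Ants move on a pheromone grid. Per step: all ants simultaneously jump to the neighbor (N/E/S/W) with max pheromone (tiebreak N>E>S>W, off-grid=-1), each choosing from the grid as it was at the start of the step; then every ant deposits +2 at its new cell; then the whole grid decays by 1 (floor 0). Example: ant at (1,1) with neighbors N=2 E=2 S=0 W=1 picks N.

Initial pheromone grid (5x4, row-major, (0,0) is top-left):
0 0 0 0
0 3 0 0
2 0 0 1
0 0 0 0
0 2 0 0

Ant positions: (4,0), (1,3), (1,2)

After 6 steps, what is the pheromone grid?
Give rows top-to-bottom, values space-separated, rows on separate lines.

After step 1: ants at (4,1),(2,3),(1,1)
  0 0 0 0
  0 4 0 0
  1 0 0 2
  0 0 0 0
  0 3 0 0
After step 2: ants at (3,1),(1,3),(0,1)
  0 1 0 0
  0 3 0 1
  0 0 0 1
  0 1 0 0
  0 2 0 0
After step 3: ants at (4,1),(2,3),(1,1)
  0 0 0 0
  0 4 0 0
  0 0 0 2
  0 0 0 0
  0 3 0 0
After step 4: ants at (3,1),(1,3),(0,1)
  0 1 0 0
  0 3 0 1
  0 0 0 1
  0 1 0 0
  0 2 0 0
After step 5: ants at (4,1),(2,3),(1,1)
  0 0 0 0
  0 4 0 0
  0 0 0 2
  0 0 0 0
  0 3 0 0
After step 6: ants at (3,1),(1,3),(0,1)
  0 1 0 0
  0 3 0 1
  0 0 0 1
  0 1 0 0
  0 2 0 0

0 1 0 0
0 3 0 1
0 0 0 1
0 1 0 0
0 2 0 0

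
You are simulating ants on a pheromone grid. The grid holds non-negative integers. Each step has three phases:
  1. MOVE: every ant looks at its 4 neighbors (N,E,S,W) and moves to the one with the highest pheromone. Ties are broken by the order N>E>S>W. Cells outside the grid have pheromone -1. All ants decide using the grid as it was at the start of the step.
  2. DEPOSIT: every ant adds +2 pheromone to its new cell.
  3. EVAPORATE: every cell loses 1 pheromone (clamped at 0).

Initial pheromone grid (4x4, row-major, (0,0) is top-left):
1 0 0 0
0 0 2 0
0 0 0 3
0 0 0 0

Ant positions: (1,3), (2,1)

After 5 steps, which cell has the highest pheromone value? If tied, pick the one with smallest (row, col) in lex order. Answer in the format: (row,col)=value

Answer: (2,3)=6

Derivation:
Step 1: ant0:(1,3)->S->(2,3) | ant1:(2,1)->N->(1,1)
  grid max=4 at (2,3)
Step 2: ant0:(2,3)->N->(1,3) | ant1:(1,1)->E->(1,2)
  grid max=3 at (2,3)
Step 3: ant0:(1,3)->S->(2,3) | ant1:(1,2)->E->(1,3)
  grid max=4 at (2,3)
Step 4: ant0:(2,3)->N->(1,3) | ant1:(1,3)->S->(2,3)
  grid max=5 at (2,3)
Step 5: ant0:(1,3)->S->(2,3) | ant1:(2,3)->N->(1,3)
  grid max=6 at (2,3)
Final grid:
  0 0 0 0
  0 0 0 4
  0 0 0 6
  0 0 0 0
Max pheromone 6 at (2,3)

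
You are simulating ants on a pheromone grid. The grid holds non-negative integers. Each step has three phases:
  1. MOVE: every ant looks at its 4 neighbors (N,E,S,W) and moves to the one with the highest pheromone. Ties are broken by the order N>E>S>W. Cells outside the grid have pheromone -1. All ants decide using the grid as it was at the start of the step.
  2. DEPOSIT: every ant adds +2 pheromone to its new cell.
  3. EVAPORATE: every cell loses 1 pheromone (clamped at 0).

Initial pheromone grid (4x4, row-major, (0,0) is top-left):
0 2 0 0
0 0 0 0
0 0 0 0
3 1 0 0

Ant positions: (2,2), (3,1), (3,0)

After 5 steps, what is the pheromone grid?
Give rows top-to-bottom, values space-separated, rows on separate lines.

After step 1: ants at (1,2),(3,0),(3,1)
  0 1 0 0
  0 0 1 0
  0 0 0 0
  4 2 0 0
After step 2: ants at (0,2),(3,1),(3,0)
  0 0 1 0
  0 0 0 0
  0 0 0 0
  5 3 0 0
After step 3: ants at (0,3),(3,0),(3,1)
  0 0 0 1
  0 0 0 0
  0 0 0 0
  6 4 0 0
After step 4: ants at (1,3),(3,1),(3,0)
  0 0 0 0
  0 0 0 1
  0 0 0 0
  7 5 0 0
After step 5: ants at (0,3),(3,0),(3,1)
  0 0 0 1
  0 0 0 0
  0 0 0 0
  8 6 0 0

0 0 0 1
0 0 0 0
0 0 0 0
8 6 0 0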